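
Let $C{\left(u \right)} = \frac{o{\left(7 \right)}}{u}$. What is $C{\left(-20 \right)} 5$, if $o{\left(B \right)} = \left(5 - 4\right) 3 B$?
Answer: $- \frac{21}{4} \approx -5.25$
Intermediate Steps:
$o{\left(B \right)} = 3 B$ ($o{\left(B \right)} = 1 \cdot 3 B = 3 B$)
$C{\left(u \right)} = \frac{21}{u}$ ($C{\left(u \right)} = \frac{3 \cdot 7}{u} = \frac{21}{u}$)
$C{\left(-20 \right)} 5 = \frac{21}{-20} \cdot 5 = 21 \left(- \frac{1}{20}\right) 5 = \left(- \frac{21}{20}\right) 5 = - \frac{21}{4}$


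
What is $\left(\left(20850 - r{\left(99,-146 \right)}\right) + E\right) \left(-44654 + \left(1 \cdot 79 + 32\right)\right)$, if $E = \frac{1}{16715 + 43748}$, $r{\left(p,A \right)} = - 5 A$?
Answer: $- \frac{54187252633623}{60463} \approx -8.962 \cdot 10^{8}$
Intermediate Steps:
$E = \frac{1}{60463} \approx 1.6539 \cdot 10^{-5}$
$\left(\left(20850 - r{\left(99,-146 \right)}\right) + E\right) \left(-44654 + \left(1 \cdot 79 + 32\right)\right) = \left(\left(20850 - \left(-5\right) \left(-146\right)\right) + \frac{1}{60463}\right) \left(-44654 + \left(1 \cdot 79 + 32\right)\right) = \left(\left(20850 - 730\right) + \frac{1}{60463}\right) \left(-44654 + \left(79 + 32\right)\right) = \left(\left(20850 - 730\right) + \frac{1}{60463}\right) \left(-44654 + 111\right) = \left(20120 + \frac{1}{60463}\right) \left(-44543\right) = \frac{1216515561}{60463} \left(-44543\right) = - \frac{54187252633623}{60463}$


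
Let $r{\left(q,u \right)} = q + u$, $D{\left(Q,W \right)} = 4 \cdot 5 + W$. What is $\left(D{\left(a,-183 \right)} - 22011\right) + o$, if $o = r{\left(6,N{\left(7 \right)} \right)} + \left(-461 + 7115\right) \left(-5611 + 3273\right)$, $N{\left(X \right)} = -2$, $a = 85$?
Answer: $-15579222$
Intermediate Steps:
$D{\left(Q,W \right)} = 20 + W$
$o = -15557048$ ($o = \left(6 - 2\right) + \left(-461 + 7115\right) \left(-5611 + 3273\right) = 4 + 6654 \left(-2338\right) = 4 - 15557052 = -15557048$)
$\left(D{\left(a,-183 \right)} - 22011\right) + o = \left(\left(20 - 183\right) - 22011\right) - 15557048 = \left(-163 - 22011\right) - 15557048 = -22174 - 15557048 = -15579222$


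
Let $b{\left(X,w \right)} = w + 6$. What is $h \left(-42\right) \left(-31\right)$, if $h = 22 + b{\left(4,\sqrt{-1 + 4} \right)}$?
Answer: $36456 + 1302 \sqrt{3} \approx 38711.0$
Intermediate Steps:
$b{\left(X,w \right)} = 6 + w$
$h = 28 + \sqrt{3}$ ($h = 22 + \left(6 + \sqrt{-1 + 4}\right) = 22 + \left(6 + \sqrt{3}\right) = 28 + \sqrt{3} \approx 29.732$)
$h \left(-42\right) \left(-31\right) = \left(28 + \sqrt{3}\right) \left(-42\right) \left(-31\right) = \left(-1176 - 42 \sqrt{3}\right) \left(-31\right) = 36456 + 1302 \sqrt{3}$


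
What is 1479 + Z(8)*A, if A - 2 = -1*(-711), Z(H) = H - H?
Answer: 1479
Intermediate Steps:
Z(H) = 0
A = 713 (A = 2 - 1*(-711) = 2 + 711 = 713)
1479 + Z(8)*A = 1479 + 0*713 = 1479 + 0 = 1479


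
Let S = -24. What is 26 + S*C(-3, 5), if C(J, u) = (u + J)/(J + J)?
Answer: 34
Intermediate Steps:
C(J, u) = (J + u)/(2*J) (C(J, u) = (J + u)/((2*J)) = (J + u)*(1/(2*J)) = (J + u)/(2*J))
26 + S*C(-3, 5) = 26 - 12*(-3 + 5)/(-3) = 26 - 12*(-1)*2/3 = 26 - 24*(-1/3) = 26 + 8 = 34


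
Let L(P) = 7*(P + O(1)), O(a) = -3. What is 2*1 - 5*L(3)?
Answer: 2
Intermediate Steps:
L(P) = -21 + 7*P (L(P) = 7*(P - 3) = 7*(-3 + P) = -21 + 7*P)
2*1 - 5*L(3) = 2*1 - 5*(-21 + 7*3) = 2 - 5*(-21 + 21) = 2 - 5*0 = 2 + 0 = 2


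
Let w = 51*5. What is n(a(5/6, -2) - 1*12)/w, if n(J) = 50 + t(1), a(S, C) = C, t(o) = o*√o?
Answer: ⅕ ≈ 0.20000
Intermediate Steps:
t(o) = o^(3/2)
n(J) = 51 (n(J) = 50 + 1^(3/2) = 50 + 1 = 51)
w = 255
n(a(5/6, -2) - 1*12)/w = 51/255 = 51*(1/255) = ⅕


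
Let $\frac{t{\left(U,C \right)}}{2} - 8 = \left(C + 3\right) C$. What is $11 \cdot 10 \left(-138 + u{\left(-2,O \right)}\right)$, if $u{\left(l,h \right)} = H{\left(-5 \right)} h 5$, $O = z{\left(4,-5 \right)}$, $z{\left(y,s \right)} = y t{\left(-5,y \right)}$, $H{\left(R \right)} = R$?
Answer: $-807180$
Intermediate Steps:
$t{\left(U,C \right)} = 16 + 2 C \left(3 + C\right)$ ($t{\left(U,C \right)} = 16 + 2 \left(C + 3\right) C = 16 + 2 \left(3 + C\right) C = 16 + 2 C \left(3 + C\right)$)
$z{\left(y,s \right)} = y \left(16 + 2 y^{2} + 6 y\right)$
$O = 288$ ($O = 2 \cdot 4 \left(8 + 4^{2} + 3 \cdot 4\right) = 2 \cdot 4 \left(8 + 16 + 12\right) = 2 \cdot 4 \cdot 36 = 288$)
$u{\left(l,h \right)} = - 25 h$ ($u{\left(l,h \right)} = - 5 h 5 = - 25 h$)
$11 \cdot 10 \left(-138 + u{\left(-2,O \right)}\right) = 11 \cdot 10 \left(-138 - 7200\right) = 110 \left(-138 - 7200\right) = 110 \left(-7338\right) = -807180$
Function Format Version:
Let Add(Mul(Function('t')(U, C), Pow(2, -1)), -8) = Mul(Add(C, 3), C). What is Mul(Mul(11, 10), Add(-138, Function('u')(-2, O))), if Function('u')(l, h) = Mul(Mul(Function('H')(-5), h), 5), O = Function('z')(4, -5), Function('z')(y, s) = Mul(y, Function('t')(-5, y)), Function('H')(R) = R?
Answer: -807180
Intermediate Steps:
Function('t')(U, C) = Add(16, Mul(2, C, Add(3, C))) (Function('t')(U, C) = Add(16, Mul(2, Mul(Add(C, 3), C))) = Add(16, Mul(2, Mul(Add(3, C), C))) = Add(16, Mul(2, Mul(C, Add(3, C)))) = Add(16, Mul(2, C, Add(3, C))))
Function('z')(y, s) = Mul(y, Add(16, Mul(2, Pow(y, 2)), Mul(6, y)))
O = 288 (O = Mul(2, 4, Add(8, Pow(4, 2), Mul(3, 4))) = Mul(2, 4, Add(8, 16, 12)) = Mul(2, 4, 36) = 288)
Function('u')(l, h) = Mul(-25, h) (Function('u')(l, h) = Mul(Mul(-5, h), 5) = Mul(-25, h))
Mul(Mul(11, 10), Add(-138, Function('u')(-2, O))) = Mul(Mul(11, 10), Add(-138, Mul(-25, 288))) = Mul(110, Add(-138, -7200)) = Mul(110, -7338) = -807180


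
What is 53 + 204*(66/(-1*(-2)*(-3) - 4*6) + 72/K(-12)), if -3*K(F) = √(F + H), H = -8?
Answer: -1979/5 + 22032*I*√5/5 ≈ -395.8 + 9853.0*I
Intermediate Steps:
K(F) = -√(-8 + F)/3 (K(F) = -√(F - 8)/3 = -√(-8 + F)/3)
53 + 204*(66/(-1*(-2)*(-3) - 4*6) + 72/K(-12)) = 53 + 204*(66/(-1*(-2)*(-3) - 4*6) + 72/((-√(-8 - 12)/3))) = 53 + 204*(66/(2*(-3) - 24) + 72/((-2*I*√5/3))) = 53 + 204*(66/(-6 - 24) + 72/((-2*I*√5/3))) = 53 + 204*(66/(-30) + 72/((-2*I*√5/3))) = 53 + 204*(66*(-1/30) + 72*(3*I*√5/10)) = 53 + 204*(-11/5 + 108*I*√5/5) = 53 + (-2244/5 + 22032*I*√5/5) = -1979/5 + 22032*I*√5/5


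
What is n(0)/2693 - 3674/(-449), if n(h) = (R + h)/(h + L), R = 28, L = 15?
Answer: 148423802/18137355 ≈ 8.1833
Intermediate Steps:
n(h) = (28 + h)/(15 + h) (n(h) = (28 + h)/(h + 15) = (28 + h)/(15 + h))
n(0)/2693 - 3674/(-449) = ((28 + 0)/(15 + 0))/2693 - 3674/(-449) = (28/15)*(1/2693) - 3674*(-1/449) = ((1/15)*28)*(1/2693) + 3674/449 = (28/15)*(1/2693) + 3674/449 = 28/40395 + 3674/449 = 148423802/18137355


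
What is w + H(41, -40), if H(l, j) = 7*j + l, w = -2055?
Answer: -2294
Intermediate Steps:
H(l, j) = l + 7*j
w + H(41, -40) = -2055 + (41 + 7*(-40)) = -2055 + (41 - 280) = -2055 - 239 = -2294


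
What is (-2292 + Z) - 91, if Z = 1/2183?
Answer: -5202088/2183 ≈ -2383.0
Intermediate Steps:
Z = 1/2183 ≈ 0.00045808
(-2292 + Z) - 91 = (-2292 + 1/2183) - 91 = -5003435/2183 - 91 = -5202088/2183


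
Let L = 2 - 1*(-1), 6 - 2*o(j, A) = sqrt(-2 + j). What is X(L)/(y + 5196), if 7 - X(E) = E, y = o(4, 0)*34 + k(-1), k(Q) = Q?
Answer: 21188/28057631 + 68*sqrt(2)/28057631 ≈ 0.00075859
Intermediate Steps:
o(j, A) = 3 - sqrt(-2 + j)/2
y = 101 - 17*sqrt(2) (y = (3 - sqrt(-2 + 4)/2)*34 - 1 = (3 - sqrt(2)/2)*34 - 1 = (102 - 17*sqrt(2)) - 1 = 101 - 17*sqrt(2) ≈ 76.958)
L = 3 (L = 2 + 1 = 3)
X(E) = 7 - E
X(L)/(y + 5196) = (7 - 1*3)/((101 - 17*sqrt(2)) + 5196) = (7 - 3)/(5297 - 17*sqrt(2)) = 4/(5297 - 17*sqrt(2))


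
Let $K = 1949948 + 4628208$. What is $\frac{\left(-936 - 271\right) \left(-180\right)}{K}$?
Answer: $\frac{54315}{1644539} \approx 0.033027$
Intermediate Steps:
$K = 6578156$
$\frac{\left(-936 - 271\right) \left(-180\right)}{K} = \frac{\left(-936 - 271\right) \left(-180\right)}{6578156} = \left(-1207\right) \left(-180\right) \frac{1}{6578156} = 217260 \cdot \frac{1}{6578156} = \frac{54315}{1644539}$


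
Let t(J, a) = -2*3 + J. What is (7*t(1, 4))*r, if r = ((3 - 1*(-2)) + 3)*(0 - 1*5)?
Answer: 1400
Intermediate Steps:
t(J, a) = -6 + J
r = -40 (r = ((3 + 2) + 3)*(0 - 5) = (5 + 3)*(-5) = 8*(-5) = -40)
(7*t(1, 4))*r = (7*(-6 + 1))*(-40) = (7*(-5))*(-40) = -35*(-40) = 1400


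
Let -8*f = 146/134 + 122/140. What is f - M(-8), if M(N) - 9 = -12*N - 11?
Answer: -3536077/37520 ≈ -94.245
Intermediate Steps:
f = -9197/37520 (f = -(146/134 + 122/140)/8 = -(146*(1/134) + 122*(1/140))/8 = -(73/67 + 61/70)/8 = -⅛*9197/4690 = -9197/37520 ≈ -0.24512)
M(N) = -2 - 12*N (M(N) = 9 + (-12*N - 11) = 9 + (-11 - 12*N) = -2 - 12*N)
f - M(-8) = -9197/37520 - (-2 - 12*(-8)) = -9197/37520 - (-2 + 96) = -9197/37520 - 1*94 = -9197/37520 - 94 = -3536077/37520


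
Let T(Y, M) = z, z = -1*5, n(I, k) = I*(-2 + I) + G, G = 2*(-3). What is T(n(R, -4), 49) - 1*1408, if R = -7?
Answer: -1413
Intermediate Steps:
G = -6
n(I, k) = -6 + I*(-2 + I) (n(I, k) = I*(-2 + I) - 6 = -6 + I*(-2 + I))
z = -5
T(Y, M) = -5
T(n(R, -4), 49) - 1*1408 = -5 - 1*1408 = -5 - 1408 = -1413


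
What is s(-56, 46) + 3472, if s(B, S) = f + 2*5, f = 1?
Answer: 3483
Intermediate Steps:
s(B, S) = 11 (s(B, S) = 1 + 2*5 = 1 + 10 = 11)
s(-56, 46) + 3472 = 11 + 3472 = 3483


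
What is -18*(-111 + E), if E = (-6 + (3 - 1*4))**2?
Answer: 1116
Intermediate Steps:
E = 49 (E = (-6 + (3 - 4))**2 = (-6 - 1)**2 = (-7)**2 = 49)
-18*(-111 + E) = -18*(-111 + 49) = -18*(-62) = 1116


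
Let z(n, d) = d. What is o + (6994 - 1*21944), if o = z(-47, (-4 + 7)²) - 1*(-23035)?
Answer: 8094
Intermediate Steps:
o = 23044 (o = (-4 + 7)² - 1*(-23035) = 3² + 23035 = 9 + 23035 = 23044)
o + (6994 - 1*21944) = 23044 + (6994 - 1*21944) = 23044 + (6994 - 21944) = 23044 - 14950 = 8094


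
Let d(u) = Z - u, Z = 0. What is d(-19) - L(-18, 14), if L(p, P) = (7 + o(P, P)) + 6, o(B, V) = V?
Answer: -8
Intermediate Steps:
L(p, P) = 13 + P (L(p, P) = (7 + P) + 6 = 13 + P)
d(u) = -u (d(u) = 0 - u = -u)
d(-19) - L(-18, 14) = -1*(-19) - (13 + 14) = 19 - 1*27 = 19 - 27 = -8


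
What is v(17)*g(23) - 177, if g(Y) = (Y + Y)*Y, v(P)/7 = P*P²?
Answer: 36385501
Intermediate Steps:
v(P) = 7*P³ (v(P) = 7*(P*P²) = 7*P³)
g(Y) = 2*Y² (g(Y) = (2*Y)*Y = 2*Y²)
v(17)*g(23) - 177 = (7*17³)*(2*23²) - 177 = (7*4913)*(2*529) - 177 = 34391*1058 - 177 = 36385678 - 177 = 36385501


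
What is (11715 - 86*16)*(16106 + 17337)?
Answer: 345767177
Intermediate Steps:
(11715 - 86*16)*(16106 + 17337) = (11715 - 1376)*33443 = 10339*33443 = 345767177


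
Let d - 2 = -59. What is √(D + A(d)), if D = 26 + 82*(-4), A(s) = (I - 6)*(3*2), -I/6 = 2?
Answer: I*√410 ≈ 20.248*I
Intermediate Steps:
d = -57 (d = 2 - 59 = -57)
I = -12 (I = -6*2 = -12)
A(s) = -108 (A(s) = (-12 - 6)*(3*2) = -18*6 = -108)
D = -302 (D = 26 - 328 = -302)
√(D + A(d)) = √(-302 - 108) = √(-410) = I*√410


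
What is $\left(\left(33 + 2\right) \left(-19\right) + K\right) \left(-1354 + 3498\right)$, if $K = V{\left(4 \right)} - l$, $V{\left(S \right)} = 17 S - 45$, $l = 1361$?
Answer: $-4294432$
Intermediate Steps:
$V{\left(S \right)} = -45 + 17 S$
$K = -1338$ ($K = \left(-45 + 17 \cdot 4\right) - 1361 = \left(-45 + 68\right) - 1361 = 23 - 1361 = -1338$)
$\left(\left(33 + 2\right) \left(-19\right) + K\right) \left(-1354 + 3498\right) = \left(\left(33 + 2\right) \left(-19\right) - 1338\right) \left(-1354 + 3498\right) = \left(35 \left(-19\right) - 1338\right) 2144 = \left(-665 - 1338\right) 2144 = \left(-2003\right) 2144 = -4294432$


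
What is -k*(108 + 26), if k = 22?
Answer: -2948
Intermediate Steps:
-k*(108 + 26) = -22*(108 + 26) = -22*134 = -1*2948 = -2948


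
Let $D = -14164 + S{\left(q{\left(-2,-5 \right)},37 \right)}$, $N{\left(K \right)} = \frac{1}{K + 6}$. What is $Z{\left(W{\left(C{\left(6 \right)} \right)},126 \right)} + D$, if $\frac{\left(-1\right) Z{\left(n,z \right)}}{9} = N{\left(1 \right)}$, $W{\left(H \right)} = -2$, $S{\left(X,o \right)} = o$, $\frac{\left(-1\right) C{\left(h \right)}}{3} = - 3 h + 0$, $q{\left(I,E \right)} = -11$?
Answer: $- \frac{98898}{7} \approx -14128.0$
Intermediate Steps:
$C{\left(h \right)} = 9 h$ ($C{\left(h \right)} = - 3 \left(- 3 h + 0\right) = - 3 \left(- 3 h\right) = 9 h$)
$N{\left(K \right)} = \frac{1}{6 + K}$
$Z{\left(n,z \right)} = - \frac{9}{7}$ ($Z{\left(n,z \right)} = - \frac{9}{6 + 1} = - \frac{9}{7}$)
$D = -14127$ ($D = -14164 + 37 = -14127$)
$Z{\left(W{\left(C{\left(6 \right)} \right)},126 \right)} + D = - \frac{9}{7} - 14127 = - \frac{98898}{7}$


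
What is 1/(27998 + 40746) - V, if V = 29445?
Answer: -2024167079/68744 ≈ -29445.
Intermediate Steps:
1/(27998 + 40746) - V = 1/(27998 + 40746) - 1*29445 = 1/68744 - 29445 = -2024167079/68744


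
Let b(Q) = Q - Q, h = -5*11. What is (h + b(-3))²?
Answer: 3025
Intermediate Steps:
h = -55
b(Q) = 0
(h + b(-3))² = (-55 + 0)² = (-55)² = 3025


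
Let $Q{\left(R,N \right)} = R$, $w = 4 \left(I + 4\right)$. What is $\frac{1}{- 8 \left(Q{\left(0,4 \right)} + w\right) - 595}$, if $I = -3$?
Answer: $- \frac{1}{627} \approx -0.0015949$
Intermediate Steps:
$w = 4$ ($w = 4 \left(-3 + 4\right) = 4 \cdot 1 = 4$)
$\frac{1}{- 8 \left(Q{\left(0,4 \right)} + w\right) - 595} = \frac{1}{- 8 \left(0 + 4\right) - 595} = \frac{1}{\left(-8\right) 4 - 595} = \frac{1}{-32 - 595} = \frac{1}{-627} = - \frac{1}{627}$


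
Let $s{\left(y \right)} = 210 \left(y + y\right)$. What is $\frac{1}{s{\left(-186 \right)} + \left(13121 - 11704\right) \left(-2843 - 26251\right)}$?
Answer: $- \frac{1}{41304318} \approx -2.4211 \cdot 10^{-8}$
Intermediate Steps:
$s{\left(y \right)} = 420 y$ ($s{\left(y \right)} = 210 \cdot 2 y = 420 y$)
$\frac{1}{s{\left(-186 \right)} + \left(13121 - 11704\right) \left(-2843 - 26251\right)} = \frac{1}{420 \left(-186\right) + \left(13121 - 11704\right) \left(-2843 - 26251\right)} = \frac{1}{-78120 + 1417 \left(-29094\right)} = \frac{1}{-78120 - 41226198} = \frac{1}{-41304318} = - \frac{1}{41304318}$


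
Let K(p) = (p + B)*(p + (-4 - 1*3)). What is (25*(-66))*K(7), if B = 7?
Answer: 0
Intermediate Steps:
K(p) = (-7 + p)*(7 + p) (K(p) = (p + 7)*(p + (-4 - 1*3)) = (7 + p)*(p + (-4 - 3)) = (7 + p)*(p - 7) = (7 + p)*(-7 + p) = (-7 + p)*(7 + p))
(25*(-66))*K(7) = (25*(-66))*(-49 + 7²) = -1650*(-49 + 49) = -1650*0 = 0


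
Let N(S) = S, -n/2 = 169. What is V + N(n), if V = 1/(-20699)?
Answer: -6996263/20699 ≈ -338.00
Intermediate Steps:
n = -338 (n = -2*169 = -338)
V = -1/20699 ≈ -4.8311e-5
V + N(n) = -1/20699 - 338 = -6996263/20699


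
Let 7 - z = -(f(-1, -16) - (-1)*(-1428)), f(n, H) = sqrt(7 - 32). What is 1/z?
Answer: -1421/2019266 - 5*I/2019266 ≈ -0.00070372 - 2.4761e-6*I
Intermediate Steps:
f(n, H) = 5*I (f(n, H) = sqrt(-25) = 5*I)
z = -1421 + 5*I (z = 7 - (-1)*(5*I - (-1)*(-1428)) = 7 - (-1)*(5*I - 1*1428) = 7 - (-1)*(5*I - 1428) = 7 - (-1)*(-1428 + 5*I) = 7 - (1428 - 5*I) = 7 + (-1428 + 5*I) = -1421 + 5*I ≈ -1421.0 + 5.0*I)
1/z = 1/(-1421 + 5*I) = (-1421 - 5*I)/2019266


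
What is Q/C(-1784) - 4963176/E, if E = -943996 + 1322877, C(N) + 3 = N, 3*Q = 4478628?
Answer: -574491547268/677060347 ≈ -848.51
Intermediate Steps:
Q = 1492876 (Q = (1/3)*4478628 = 1492876)
C(N) = -3 + N
E = 378881
Q/C(-1784) - 4963176/E = 1492876/(-3 - 1784) - 4963176/378881 = 1492876/(-1787) - 4963176*1/378881 = 1492876*(-1/1787) - 4963176/378881 = -1492876/1787 - 4963176/378881 = -574491547268/677060347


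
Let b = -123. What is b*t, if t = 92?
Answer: -11316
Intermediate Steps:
b*t = -123*92 = -11316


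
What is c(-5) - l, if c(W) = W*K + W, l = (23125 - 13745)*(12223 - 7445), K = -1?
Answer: -44817640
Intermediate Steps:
l = 44817640 (l = 9380*4778 = 44817640)
c(W) = 0 (c(W) = W*(-1) + W = -W + W = 0)
c(-5) - l = 0 - 1*44817640 = 0 - 44817640 = -44817640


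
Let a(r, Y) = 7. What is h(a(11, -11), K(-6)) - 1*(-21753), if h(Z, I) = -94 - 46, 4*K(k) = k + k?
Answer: 21613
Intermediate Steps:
K(k) = k/2 (K(k) = (k + k)/4 = (2*k)/4 = k/2)
h(Z, I) = -140
h(a(11, -11), K(-6)) - 1*(-21753) = -140 - 1*(-21753) = -140 + 21753 = 21613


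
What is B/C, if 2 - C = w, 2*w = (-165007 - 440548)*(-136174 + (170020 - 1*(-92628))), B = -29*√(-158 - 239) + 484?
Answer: 484/38293481537 - 29*I*√397/38293481537 ≈ 1.2639e-8 - 1.5089e-8*I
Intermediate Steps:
B = 484 - 29*I*√397 (B = -29*I*√397 + 484 = 484 - 29*I*√397 ≈ 484.0 - 577.82*I)
w = -38293481535 (w = ((-165007 - 440548)*(-136174 + (170020 - 1*(-92628))))/2 = (-605555*(-136174 + (170020 + 92628)))/2 = (-605555*(-136174 + 262648))/2 = (-605555*126474)/2 = (½)*(-76586963070) = -38293481535)
C = 38293481537 (C = 2 - 1*(-38293481535) = 2 + 38293481535 = 38293481537)
B/C = (484 - 29*I*√397)/38293481537 = (484 - 29*I*√397)*(1/38293481537) = 484/38293481537 - 29*I*√397/38293481537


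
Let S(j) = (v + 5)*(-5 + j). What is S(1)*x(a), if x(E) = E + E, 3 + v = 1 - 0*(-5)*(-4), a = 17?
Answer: -408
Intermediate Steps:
v = -2 (v = -3 + (1 - 0*(-5)*(-4)) = -3 + (1 - 0*(-4)) = -3 + (1 - 1*0) = -3 + (1 + 0) = -3 + 1 = -2)
x(E) = 2*E
S(j) = -15 + 3*j (S(j) = (-2 + 5)*(-5 + j) = 3*(-5 + j) = -15 + 3*j)
S(1)*x(a) = (-15 + 3*1)*(2*17) = (-15 + 3)*34 = -12*34 = -408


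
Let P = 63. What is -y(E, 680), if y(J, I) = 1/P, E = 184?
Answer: -1/63 ≈ -0.015873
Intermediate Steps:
y(J, I) = 1/63
-y(E, 680) = -1*1/63 = -1/63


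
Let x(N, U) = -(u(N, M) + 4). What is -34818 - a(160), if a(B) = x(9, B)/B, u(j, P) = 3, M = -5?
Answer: -5570873/160 ≈ -34818.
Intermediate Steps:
x(N, U) = -7 (x(N, U) = -(3 + 4) = -1*7 = -7)
a(B) = -7/B
-34818 - a(160) = -34818 - (-7)/160 = -34818 - 1*(-7/160) = -34818 + 7/160 = -5570873/160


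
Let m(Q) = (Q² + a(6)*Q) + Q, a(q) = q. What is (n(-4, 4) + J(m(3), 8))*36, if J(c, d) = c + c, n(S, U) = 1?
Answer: 2196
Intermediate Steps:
m(Q) = Q² + 7*Q (m(Q) = (Q² + 6*Q) + Q = Q² + 7*Q)
J(c, d) = 2*c
(n(-4, 4) + J(m(3), 8))*36 = (1 + 2*(3*(7 + 3)))*36 = (1 + 2*(3*10))*36 = (1 + 2*30)*36 = (1 + 60)*36 = 61*36 = 2196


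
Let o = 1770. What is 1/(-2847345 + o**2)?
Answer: 1/285555 ≈ 3.5020e-6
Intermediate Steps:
1/(-2847345 + o**2) = 1/(-2847345 + 1770**2) = 1/(-2847345 + 3132900) = 1/285555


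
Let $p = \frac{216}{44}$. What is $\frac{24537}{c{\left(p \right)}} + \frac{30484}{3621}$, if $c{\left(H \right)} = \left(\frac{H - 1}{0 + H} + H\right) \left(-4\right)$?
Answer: $- \frac{26181377117}{24543138} \approx -1066.8$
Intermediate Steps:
$p = \frac{54}{11}$ ($p = 216 \cdot \frac{1}{44} = \frac{54}{11} \approx 4.9091$)
$c{\left(H \right)} = - 4 H - \frac{4 \left(-1 + H\right)}{H}$ ($c{\left(H \right)} = \left(\frac{-1 + H}{H} + H\right) \left(-4\right) = \left(H + \frac{-1 + H}{H}\right) \left(-4\right) = - 4 H - \frac{4 \left(-1 + H\right)}{H}$)
$\frac{24537}{c{\left(p \right)}} + \frac{30484}{3621} = \frac{24537}{-4 - \frac{216}{11} + \frac{4}{\frac{54}{11}}} + \frac{30484}{3621} = \frac{24537}{-4 - \frac{216}{11} + 4 \cdot \frac{11}{54}} + 30484 \cdot \frac{1}{3621} = \frac{24537}{-4 - \frac{216}{11} + \frac{22}{27}} + \frac{30484}{3621} = \frac{24537}{- \frac{6778}{297}} + \frac{30484}{3621} = 24537 \left(- \frac{297}{6778}\right) + \frac{30484}{3621} = - \frac{7287489}{6778} + \frac{30484}{3621} = - \frac{26181377117}{24543138}$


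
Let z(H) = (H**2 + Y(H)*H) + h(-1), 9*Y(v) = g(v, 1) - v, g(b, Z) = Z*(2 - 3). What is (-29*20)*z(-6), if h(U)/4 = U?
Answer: -49880/3 ≈ -16627.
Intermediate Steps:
g(b, Z) = -Z (g(b, Z) = Z*(-1) = -Z)
h(U) = 4*U
Y(v) = -1/9 - v/9 (Y(v) = (-1*1 - v)/9 = (-1 - v)/9 = -1/9 - v/9)
z(H) = -4 + H**2 + H*(-1/9 - H/9) (z(H) = (H**2 + (-1/9 - H/9)*H) + 4*(-1) = (H**2 + H*(-1/9 - H/9)) - 4 = -4 + H**2 + H*(-1/9 - H/9))
(-29*20)*z(-6) = (-29*20)*(-4 - 1/9*(-6) + (8/9)*(-6)**2) = -580*(-4 + 2/3 + (8/9)*36) = -580*(-4 + 2/3 + 32) = -580*86/3 = -49880/3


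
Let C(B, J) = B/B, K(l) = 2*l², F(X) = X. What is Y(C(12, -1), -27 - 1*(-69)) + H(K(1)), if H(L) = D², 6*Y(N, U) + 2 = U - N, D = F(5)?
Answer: 63/2 ≈ 31.500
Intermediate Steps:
C(B, J) = 1
D = 5
Y(N, U) = -⅓ - N/6 + U/6 (Y(N, U) = -⅓ + (U - N)/6 = -⅓ + (-N/6 + U/6) = -⅓ - N/6 + U/6)
H(L) = 25 (H(L) = 5² = 25)
Y(C(12, -1), -27 - 1*(-69)) + H(K(1)) = (-⅓ - ⅙*1 + (-27 - 1*(-69))/6) + 25 = (-⅓ - ⅙ + (-27 + 69)/6) + 25 = (-⅓ - ⅙ + (⅙)*42) + 25 = (-⅓ - ⅙ + 7) + 25 = 13/2 + 25 = 63/2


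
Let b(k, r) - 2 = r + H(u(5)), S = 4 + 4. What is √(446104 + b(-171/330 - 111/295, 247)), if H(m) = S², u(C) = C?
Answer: √446417 ≈ 668.14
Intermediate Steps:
S = 8
H(m) = 64 (H(m) = 8² = 64)
b(k, r) = 66 + r (b(k, r) = 2 + (r + 64) = 2 + (64 + r) = 66 + r)
√(446104 + b(-171/330 - 111/295, 247)) = √(446104 + (66 + 247)) = √(446104 + 313) = √446417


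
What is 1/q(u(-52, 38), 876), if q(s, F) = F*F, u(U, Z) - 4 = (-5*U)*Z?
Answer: 1/767376 ≈ 1.3031e-6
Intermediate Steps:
u(U, Z) = 4 - 5*U*Z (u(U, Z) = 4 + (-5*U)*Z = 4 - 5*U*Z)
q(s, F) = F²
1/q(u(-52, 38), 876) = 1/(876²) = 1/767376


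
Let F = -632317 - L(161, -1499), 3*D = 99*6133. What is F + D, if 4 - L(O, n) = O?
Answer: -429771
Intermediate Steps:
L(O, n) = 4 - O
D = 202389 (D = (99*6133)/3 = (1/3)*607167 = 202389)
F = -632160 (F = -632317 - (4 - 1*161) = -632317 - (4 - 161) = -632317 - 1*(-157) = -632317 + 157 = -632160)
F + D = -632160 + 202389 = -429771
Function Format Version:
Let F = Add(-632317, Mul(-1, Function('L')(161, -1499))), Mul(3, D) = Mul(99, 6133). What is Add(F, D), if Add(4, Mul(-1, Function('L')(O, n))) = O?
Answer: -429771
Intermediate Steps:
Function('L')(O, n) = Add(4, Mul(-1, O))
D = 202389 (D = Mul(Rational(1, 3), Mul(99, 6133)) = Mul(Rational(1, 3), 607167) = 202389)
F = -632160 (F = Add(-632317, Mul(-1, Add(4, Mul(-1, 161)))) = Add(-632317, Mul(-1, Add(4, -161))) = Add(-632317, Mul(-1, -157)) = Add(-632317, 157) = -632160)
Add(F, D) = Add(-632160, 202389) = -429771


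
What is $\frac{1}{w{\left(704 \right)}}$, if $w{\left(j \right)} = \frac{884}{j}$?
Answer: $\frac{176}{221} \approx 0.79638$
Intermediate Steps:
$\frac{1}{w{\left(704 \right)}} = \frac{1}{884 \cdot \frac{1}{704}} = \frac{1}{\frac{221}{176}} = \frac{176}{221}$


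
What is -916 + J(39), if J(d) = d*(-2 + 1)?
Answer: -955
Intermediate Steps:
J(d) = -d (J(d) = d*(-1) = -d)
-916 + J(39) = -916 - 1*39 = -916 - 39 = -955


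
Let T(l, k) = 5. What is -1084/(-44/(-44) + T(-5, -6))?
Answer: -542/3 ≈ -180.67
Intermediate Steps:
-1084/(-44/(-44) + T(-5, -6)) = -1084/(-44/(-44) + 5) = -1084/(-44*(-1/44) + 5) = -1084/(1 + 5) = -1084/6 = (⅙)*(-1084) = -542/3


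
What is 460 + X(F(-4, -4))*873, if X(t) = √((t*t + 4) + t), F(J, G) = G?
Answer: 3952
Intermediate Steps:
X(t) = √(4 + t + t²) (X(t) = √((t² + 4) + t) = √((4 + t²) + t) = √(4 + t + t²))
460 + X(F(-4, -4))*873 = 460 + √(4 - 4 + (-4)²)*873 = 460 + √(4 - 4 + 16)*873 = 460 + √16*873 = 460 + 4*873 = 460 + 3492 = 3952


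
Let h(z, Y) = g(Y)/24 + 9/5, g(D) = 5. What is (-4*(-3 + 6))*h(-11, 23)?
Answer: -241/10 ≈ -24.100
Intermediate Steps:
h(z, Y) = 241/120 (h(z, Y) = 5/24 + 9/5 = 241/120)
(-4*(-3 + 6))*h(-11, 23) = -4*(-3 + 6)*(241/120) = -4*3*(241/120) = -12*241/120 = -241/10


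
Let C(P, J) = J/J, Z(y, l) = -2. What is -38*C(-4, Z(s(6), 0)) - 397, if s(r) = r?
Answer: -435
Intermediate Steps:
C(P, J) = 1
-38*C(-4, Z(s(6), 0)) - 397 = -38*1 - 397 = -38 - 397 = -435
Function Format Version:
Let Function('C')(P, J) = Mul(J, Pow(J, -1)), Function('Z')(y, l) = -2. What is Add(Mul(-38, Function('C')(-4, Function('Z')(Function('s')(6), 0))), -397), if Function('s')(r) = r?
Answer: -435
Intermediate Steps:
Function('C')(P, J) = 1
Add(Mul(-38, Function('C')(-4, Function('Z')(Function('s')(6), 0))), -397) = Add(Mul(-38, 1), -397) = Add(-38, -397) = -435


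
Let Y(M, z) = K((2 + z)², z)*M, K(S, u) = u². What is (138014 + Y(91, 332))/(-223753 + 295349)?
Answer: 5084199/35798 ≈ 142.02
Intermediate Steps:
Y(M, z) = M*z² (Y(M, z) = z²*M = M*z²)
(138014 + Y(91, 332))/(-223753 + 295349) = (138014 + 91*332²)/(-223753 + 295349) = (138014 + 91*110224)/71596 = (138014 + 10030384)*(1/71596) = 10168398*(1/71596) = 5084199/35798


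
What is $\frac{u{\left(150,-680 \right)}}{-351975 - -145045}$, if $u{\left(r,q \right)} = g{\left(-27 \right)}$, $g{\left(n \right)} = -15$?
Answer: $\frac{3}{41386} \approx 7.2488 \cdot 10^{-5}$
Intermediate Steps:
$u{\left(r,q \right)} = -15$
$\frac{u{\left(150,-680 \right)}}{-351975 - -145045} = - \frac{15}{-351975 - -145045} = - \frac{15}{-351975 + 145045} = - \frac{15}{-206930} = \left(-15\right) \left(- \frac{1}{206930}\right) = \frac{3}{41386}$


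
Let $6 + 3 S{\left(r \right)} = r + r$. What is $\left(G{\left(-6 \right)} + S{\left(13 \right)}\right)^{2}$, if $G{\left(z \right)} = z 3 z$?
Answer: $\frac{118336}{9} \approx 13148.0$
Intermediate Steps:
$S{\left(r \right)} = -2 + \frac{2 r}{3}$ ($S{\left(r \right)} = -2 + \frac{r + r}{3} = -2 + \frac{2 r}{3}$)
$G{\left(z \right)} = 3 z^{2}$ ($G{\left(z \right)} = 3 z z = 3 z^{2}$)
$\left(G{\left(-6 \right)} + S{\left(13 \right)}\right)^{2} = \left(3 \left(-6\right)^{2} + \left(-2 + \frac{2}{3} \cdot 13\right)\right)^{2} = \left(3 \cdot 36 + \left(-2 + \frac{26}{3}\right)\right)^{2} = \left(108 + \frac{20}{3}\right)^{2} = \left(\frac{344}{3}\right)^{2} = \frac{118336}{9}$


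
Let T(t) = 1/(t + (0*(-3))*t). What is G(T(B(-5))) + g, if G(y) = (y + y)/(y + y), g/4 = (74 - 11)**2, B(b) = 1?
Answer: 15877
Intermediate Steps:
g = 15876 (g = 4*(74 - 11)**2 = 4*63**2 = 4*3969 = 15876)
T(t) = 1/t (T(t) = 1/(t + 0*t) = 1/(t + 0) = 1/t)
G(y) = 1 (G(y) = (2*y)/((2*y)) = (2*y)*(1/(2*y)) = 1)
G(T(B(-5))) + g = 1 + 15876 = 15877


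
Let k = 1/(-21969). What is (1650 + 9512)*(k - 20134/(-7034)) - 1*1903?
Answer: 2321534884153/77264973 ≈ 30046.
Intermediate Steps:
k = -1/21969 ≈ -4.5519e-5
(1650 + 9512)*(k - 20134/(-7034)) - 1*1903 = (1650 + 9512)*(-1/21969 - 20134/(-7034)) - 1*1903 = 11162*(-1/21969 - 20134*(-1/7034)) - 1903 = 11162*(-1/21969 + 10067/3517) - 1903 = 11162*(221158406/77264973) - 1903 = 2468570127772/77264973 - 1903 = 2321534884153/77264973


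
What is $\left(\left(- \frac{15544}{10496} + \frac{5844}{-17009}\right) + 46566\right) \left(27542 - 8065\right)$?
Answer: $\frac{20238885694914701}{22315808} \approx 9.0693 \cdot 10^{8}$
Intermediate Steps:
$\left(\left(- \frac{15544}{10496} + \frac{5844}{-17009}\right) + 46566\right) \left(27542 - 8065\right) = \left(\left(\left(-15544\right) \frac{1}{10496} + 5844 \left(- \frac{1}{17009}\right)\right) + 46566\right) 19477 = \left(\left(- \frac{1943}{1312} - \frac{5844}{17009}\right) + 46566\right) 19477 = \left(- \frac{40715815}{22315808} + 46566\right) 19477 = \frac{1039117199513}{22315808} \cdot 19477 = \frac{20238885694914701}{22315808}$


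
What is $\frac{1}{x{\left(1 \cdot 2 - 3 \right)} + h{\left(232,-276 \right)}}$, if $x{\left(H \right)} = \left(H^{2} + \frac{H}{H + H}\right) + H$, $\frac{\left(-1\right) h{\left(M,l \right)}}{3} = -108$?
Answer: $\frac{2}{649} \approx 0.0030817$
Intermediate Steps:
$h{\left(M,l \right)} = 324$ ($h{\left(M,l \right)} = \left(-3\right) \left(-108\right) = 324$)
$x{\left(H \right)} = \frac{1}{2} + H + H^{2}$ ($x{\left(H \right)} = \left(H^{2} + \frac{H}{2 H}\right) + H = \left(H^{2} + \frac{1}{2 H} H\right) + H = \left(H^{2} + \frac{1}{2}\right) + H = \left(\frac{1}{2} + H^{2}\right) + H = \frac{1}{2} + H + H^{2}$)
$\frac{1}{x{\left(1 \cdot 2 - 3 \right)} + h{\left(232,-276 \right)}} = \frac{1}{\left(\frac{1}{2} + \left(1 \cdot 2 - 3\right) + \left(1 \cdot 2 - 3\right)^{2}\right) + 324} = \frac{1}{\left(\frac{1}{2} + \left(2 - 3\right) + \left(2 - 3\right)^{2}\right) + 324} = \frac{1}{\left(\frac{1}{2} - 1 + \left(-1\right)^{2}\right) + 324} = \frac{1}{\left(\frac{1}{2} - 1 + 1\right) + 324} = \frac{1}{\frac{1}{2} + 324} = \frac{1}{\frac{649}{2}} = \frac{2}{649}$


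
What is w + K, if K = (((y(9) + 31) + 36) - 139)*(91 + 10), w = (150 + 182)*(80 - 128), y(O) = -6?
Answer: -23814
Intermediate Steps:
w = -15936 (w = 332*(-48) = -15936)
K = -7878 (K = (((-6 + 31) + 36) - 139)*(91 + 10) = ((25 + 36) - 139)*101 = (61 - 139)*101 = -78*101 = -7878)
w + K = -15936 - 7878 = -23814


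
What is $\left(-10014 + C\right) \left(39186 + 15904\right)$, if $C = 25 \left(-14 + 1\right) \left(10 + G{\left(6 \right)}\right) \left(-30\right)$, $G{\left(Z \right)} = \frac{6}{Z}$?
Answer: $5356731240$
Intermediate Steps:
$C = 107250$ ($C = 25 \left(-14 + 1\right) \left(10 + \frac{6}{6}\right) \left(-30\right) = 25 \left(- 13 \left(10 + 6 \cdot \frac{1}{6}\right)\right) \left(-30\right) = 25 \left(- 13 \left(10 + 1\right)\right) \left(-30\right) = 25 \left(\left(-13\right) 11\right) \left(-30\right) = 25 \left(-143\right) \left(-30\right) = \left(-3575\right) \left(-30\right) = 107250$)
$\left(-10014 + C\right) \left(39186 + 15904\right) = \left(-10014 + 107250\right) \left(39186 + 15904\right) = 97236 \cdot 55090 = 5356731240$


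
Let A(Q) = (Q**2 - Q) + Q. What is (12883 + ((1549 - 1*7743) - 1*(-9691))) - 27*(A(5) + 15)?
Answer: 15300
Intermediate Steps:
A(Q) = Q**2
(12883 + ((1549 - 1*7743) - 1*(-9691))) - 27*(A(5) + 15) = (12883 + ((1549 - 1*7743) - 1*(-9691))) - 27*(5**2 + 15) = (12883 + ((1549 - 7743) + 9691)) - 27*(25 + 15) = (12883 + (-6194 + 9691)) - 27*40 = (12883 + 3497) - 1080 = 16380 - 1080 = 15300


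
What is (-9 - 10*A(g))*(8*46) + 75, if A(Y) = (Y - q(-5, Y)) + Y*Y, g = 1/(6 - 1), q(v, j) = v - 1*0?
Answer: -112601/5 ≈ -22520.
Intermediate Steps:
q(v, j) = v (q(v, j) = v + 0 = v)
g = ⅕ (g = 1/5 = ⅕ ≈ 0.20000)
A(Y) = 5 + Y + Y² (A(Y) = (Y - 1*(-5)) + Y*Y = (Y + 5) + Y² = (5 + Y) + Y² = 5 + Y + Y²)
(-9 - 10*A(g))*(8*46) + 75 = (-9 - 10*(5 + ⅕ + (⅕)²))*(8*46) + 75 = (-9 - 10*(5 + ⅕ + 1/25))*368 + 75 = (-9 - 10*131/25)*368 + 75 = (-9 - 262/5)*368 + 75 = -307/5*368 + 75 = -112976/5 + 75 = -112601/5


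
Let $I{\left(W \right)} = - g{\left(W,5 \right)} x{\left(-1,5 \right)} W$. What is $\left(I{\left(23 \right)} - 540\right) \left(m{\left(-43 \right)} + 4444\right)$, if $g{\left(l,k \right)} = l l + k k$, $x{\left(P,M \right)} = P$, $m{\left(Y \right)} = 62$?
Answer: $54982212$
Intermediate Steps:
$g{\left(l,k \right)} = k^{2} + l^{2}$ ($g{\left(l,k \right)} = l^{2} + k^{2} = k^{2} + l^{2}$)
$I{\left(W \right)} = W \left(25 + W^{2}\right)$ ($I{\left(W \right)} = - (5^{2} + W^{2}) \left(-1\right) W = - (25 + W^{2}) \left(-1\right) W = \left(-25 - W^{2}\right) \left(-1\right) W = \left(25 + W^{2}\right) W = W \left(25 + W^{2}\right)$)
$\left(I{\left(23 \right)} - 540\right) \left(m{\left(-43 \right)} + 4444\right) = \left(23 \left(25 + 23^{2}\right) - 540\right) \left(62 + 4444\right) = \left(23 \left(25 + 529\right) - 540\right) 4506 = \left(23 \cdot 554 - 540\right) 4506 = \left(12742 - 540\right) 4506 = 12202 \cdot 4506 = 54982212$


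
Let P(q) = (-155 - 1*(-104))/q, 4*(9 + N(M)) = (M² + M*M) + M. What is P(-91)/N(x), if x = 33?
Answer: 68/65975 ≈ 0.0010307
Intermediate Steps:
N(M) = -9 + M²/2 + M/4 (N(M) = -9 + ((M² + M*M) + M)/4 = -9 + ((M² + M²) + M)/4 = -9 + (2*M² + M)/4 = -9 + (M + 2*M²)/4 = -9 + (M²/2 + M/4) = -9 + M²/2 + M/4)
P(q) = -51/q (P(q) = (-155 + 104)/q = -51/q)
P(-91)/N(x) = (-51/(-91))/(-9 + (½)*33² + (¼)*33) = (-51*(-1/91))/(-9 + (½)*1089 + 33/4) = 51/(91*(-9 + 1089/2 + 33/4)) = 51/(91*(2175/4)) = (51/91)*(4/2175) = 68/65975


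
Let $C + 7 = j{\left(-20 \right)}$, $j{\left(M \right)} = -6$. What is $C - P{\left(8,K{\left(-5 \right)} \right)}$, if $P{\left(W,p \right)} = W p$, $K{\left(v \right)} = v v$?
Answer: $-213$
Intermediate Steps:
$K{\left(v \right)} = v^{2}$
$C = -13$ ($C = -7 - 6 = -13$)
$C - P{\left(8,K{\left(-5 \right)} \right)} = -13 - 8 \left(-5\right)^{2} = -13 - 8 \cdot 25 = -13 - 200 = -213$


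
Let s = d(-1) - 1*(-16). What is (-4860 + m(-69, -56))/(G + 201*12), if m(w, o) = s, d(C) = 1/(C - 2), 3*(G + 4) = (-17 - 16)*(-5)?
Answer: -14533/7389 ≈ -1.9668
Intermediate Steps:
G = 51 (G = -4 + ((-17 - 16)*(-5))/3 = -4 + (-33*(-5))/3 = -4 + (1/3)*165 = -4 + 55 = 51)
d(C) = 1/(-2 + C)
s = 47/3 (s = 1/(-2 - 1) - 1*(-16) = 1/(-3) + 16 = -1/3 + 16 = 47/3 ≈ 15.667)
m(w, o) = 47/3
(-4860 + m(-69, -56))/(G + 201*12) = (-4860 + 47/3)/(51 + 201*12) = -14533/(3*(51 + 2412)) = -14533/3/2463 = -14533/3*1/2463 = -14533/7389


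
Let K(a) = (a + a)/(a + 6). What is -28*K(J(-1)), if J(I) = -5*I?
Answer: -280/11 ≈ -25.455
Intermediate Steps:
K(a) = 2*a/(6 + a) (K(a) = (2*a)/(6 + a) = 2*a/(6 + a))
-28*K(J(-1)) = -56*(-5*(-1))/(6 - 5*(-1)) = -56*5/(6 + 5) = -56*5/11 = -28*10/11 = -280/11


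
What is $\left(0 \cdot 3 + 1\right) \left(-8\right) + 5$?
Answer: $-3$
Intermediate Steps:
$\left(0 \cdot 3 + 1\right) \left(-8\right) + 5 = \left(0 + 1\right) \left(-8\right) + 5 = 1 \left(-8\right) + 5 = -8 + 5 = -3$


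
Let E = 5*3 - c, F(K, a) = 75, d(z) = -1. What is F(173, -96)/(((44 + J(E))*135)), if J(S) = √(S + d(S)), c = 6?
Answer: 55/4338 - 5*√2/8676 ≈ 0.011864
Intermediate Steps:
E = 9 (E = 5*3 - 1*6 = 15 - 6 = 9)
J(S) = √(-1 + S) (J(S) = √(S - 1) = √(-1 + S))
F(173, -96)/(((44 + J(E))*135)) = 75/(((44 + √(-1 + 9))*135)) = 75/(((44 + √8)*135)) = 75/(((44 + 2*√2)*135)) = 75/(5940 + 270*√2)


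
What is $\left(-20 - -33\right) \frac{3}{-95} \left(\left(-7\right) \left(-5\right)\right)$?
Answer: $- \frac{273}{19} \approx -14.368$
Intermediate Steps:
$\left(-20 - -33\right) \frac{3}{-95} \left(\left(-7\right) \left(-5\right)\right) = \left(-20 + 33\right) 3 \left(- \frac{1}{95}\right) 35 = 13 \left(- \frac{3}{95}\right) 35 = \left(- \frac{39}{95}\right) 35 = - \frac{273}{19}$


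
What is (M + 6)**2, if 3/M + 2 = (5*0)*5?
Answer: 81/4 ≈ 20.250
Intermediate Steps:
M = -3/2 (M = 3/(-2 + (5*0)*5) = 3/(-2 + 0*5) = 3/(-2 + 0) = 3/(-2) = 3*(-1/2) = -3/2 ≈ -1.5000)
(M + 6)**2 = (-3/2 + 6)**2 = (9/2)**2 = 81/4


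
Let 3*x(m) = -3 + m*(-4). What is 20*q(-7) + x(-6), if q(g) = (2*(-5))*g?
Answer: 1407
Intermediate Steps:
x(m) = -1 - 4*m/3 (x(m) = (-3 + m*(-4))/3 = (-3 - 4*m)/3 = -1 - 4*m/3)
q(g) = -10*g
20*q(-7) + x(-6) = 20*(-10*(-7)) + (-1 - 4/3*(-6)) = 20*70 + (-1 + 8) = 1400 + 7 = 1407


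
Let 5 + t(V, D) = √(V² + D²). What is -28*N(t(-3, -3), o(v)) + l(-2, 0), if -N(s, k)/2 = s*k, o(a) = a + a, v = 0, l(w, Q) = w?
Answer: -2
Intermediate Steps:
o(a) = 2*a
t(V, D) = -5 + √(D² + V²) (t(V, D) = -5 + √(V² + D²) = -5 + √(D² + V²))
N(s, k) = -2*k*s (N(s, k) = -2*s*k = -2*k*s)
-28*N(t(-3, -3), o(v)) + l(-2, 0) = -(-56)*2*0*(-5 + √((-3)² + (-3)²)) - 2 = -(-56)*0*(-5 + √(9 + 9)) - 2 = -(-56)*0*(-5 + √18) - 2 = -(-56)*0*(-5 + 3*√2) - 2 = -28*0 - 2 = 0 - 2 = -2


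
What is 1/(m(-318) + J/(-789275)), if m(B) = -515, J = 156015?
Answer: -157855/81326528 ≈ -0.0019410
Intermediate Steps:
1/(m(-318) + J/(-789275)) = 1/(-515 + 156015/(-789275)) = 1/(-515 + 156015*(-1/789275)) = 1/(-515 - 31203/157855) = 1/(-81326528/157855) = -157855/81326528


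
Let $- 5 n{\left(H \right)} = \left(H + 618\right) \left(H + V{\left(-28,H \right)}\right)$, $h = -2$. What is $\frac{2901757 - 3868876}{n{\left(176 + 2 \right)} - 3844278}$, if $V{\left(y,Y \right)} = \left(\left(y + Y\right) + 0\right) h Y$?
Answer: $- \frac{4835595}{23143322} \approx -0.20894$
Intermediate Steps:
$V{\left(y,Y \right)} = Y \left(- 2 Y - 2 y\right)$ ($V{\left(y,Y \right)} = \left(\left(y + Y\right) + 0\right) \left(-2\right) Y = \left(\left(Y + y\right) + 0\right) \left(-2\right) Y = \left(Y + y\right) \left(-2\right) Y = \left(- 2 Y - 2 y\right) Y = Y \left(- 2 Y - 2 y\right)$)
$n{\left(H \right)} = - \frac{\left(618 + H\right) \left(H - 2 H \left(-28 + H\right)\right)}{5}$ ($n{\left(H \right)} = - \frac{\left(H + 618\right) \left(H - 2 H \left(H - 28\right)\right)}{5} = - \frac{\left(618 + H\right) \left(H - 2 H \left(-28 + H\right)\right)}{5}$)
$\frac{2901757 - 3868876}{n{\left(176 + 2 \right)} - 3844278} = \frac{2901757 - 3868876}{\frac{\left(176 + 2\right) \left(-35226 + 2 \left(176 + 2\right)^{2} + 1179 \left(176 + 2\right)\right)}{5} - 3844278} = - \frac{967119}{\frac{1}{5} \cdot 178 \left(-35226 + 2 \cdot 178^{2} + 1179 \cdot 178\right) - 3844278} = - \frac{967119}{\frac{1}{5} \cdot 178 \left(-35226 + 2 \cdot 31684 + 209862\right) - 3844278} = - \frac{967119}{\frac{1}{5} \cdot 178 \left(-35226 + 63368 + 209862\right) - 3844278} = - \frac{967119}{\frac{1}{5} \cdot 178 \cdot 238004 - 3844278} = - \frac{967119}{\frac{42364712}{5} - 3844278} = - \frac{967119}{\frac{23143322}{5}} = \left(-967119\right) \frac{5}{23143322} = - \frac{4835595}{23143322}$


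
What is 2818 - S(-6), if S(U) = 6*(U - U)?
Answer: 2818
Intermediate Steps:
S(U) = 0 (S(U) = 6*0 = 0)
2818 - S(-6) = 2818 - 1*0 = 2818 + 0 = 2818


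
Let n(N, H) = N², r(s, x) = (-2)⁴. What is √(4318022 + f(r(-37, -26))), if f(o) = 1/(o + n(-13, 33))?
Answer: √147784303135/185 ≈ 2078.0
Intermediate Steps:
r(s, x) = 16
f(o) = 1/(169 + o) (f(o) = 1/(o + (-13)²) = 1/(o + 169) = 1/(169 + o))
√(4318022 + f(r(-37, -26))) = √(4318022 + 1/(169 + 16)) = √(4318022 + 1/185) = √(798834071/185) = √147784303135/185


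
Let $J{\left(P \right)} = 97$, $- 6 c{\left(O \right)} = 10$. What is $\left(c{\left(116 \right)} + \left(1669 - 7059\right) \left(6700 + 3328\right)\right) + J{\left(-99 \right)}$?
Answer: $- \frac{162152474}{3} \approx -5.4051 \cdot 10^{7}$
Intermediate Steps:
$c{\left(O \right)} = - \frac{5}{3}$ ($c{\left(O \right)} = \left(- \frac{1}{6}\right) 10 = - \frac{5}{3}$)
$\left(c{\left(116 \right)} + \left(1669 - 7059\right) \left(6700 + 3328\right)\right) + J{\left(-99 \right)} = \left(- \frac{5}{3} + \left(1669 - 7059\right) \left(6700 + 3328\right)\right) + 97 = \left(- \frac{5}{3} - 54050920\right) + 97 = - \frac{162152765}{3} + 97 = - \frac{162152474}{3}$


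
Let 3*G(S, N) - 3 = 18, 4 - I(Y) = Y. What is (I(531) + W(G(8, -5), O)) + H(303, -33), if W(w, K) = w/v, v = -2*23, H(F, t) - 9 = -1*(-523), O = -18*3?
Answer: 223/46 ≈ 4.8478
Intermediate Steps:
I(Y) = 4 - Y
G(S, N) = 7 (G(S, N) = 1 + (⅓)*18 = 1 + 6 = 7)
O = -54
H(F, t) = 532 (H(F, t) = 9 - 1*(-523) = 9 + 523 = 532)
v = -46
W(w, K) = -w/46 (W(w, K) = w/(-46) = w*(-1/46) = -w/46)
(I(531) + W(G(8, -5), O)) + H(303, -33) = ((4 - 1*531) - 1/46*7) + 532 = ((4 - 531) - 7/46) + 532 = (-527 - 7/46) + 532 = -24249/46 + 532 = 223/46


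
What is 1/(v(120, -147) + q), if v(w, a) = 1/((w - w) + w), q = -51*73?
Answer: -120/446759 ≈ -0.00026860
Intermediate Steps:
q = -3723
v(w, a) = 1/w (v(w, a) = 1/(0 + w) = 1/w)
1/(v(120, -147) + q) = 1/(1/120 - 3723) = 1/(-446759/120) = -120/446759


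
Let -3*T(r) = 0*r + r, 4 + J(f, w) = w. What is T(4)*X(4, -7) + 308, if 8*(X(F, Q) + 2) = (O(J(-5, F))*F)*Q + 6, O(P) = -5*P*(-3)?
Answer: 929/3 ≈ 309.67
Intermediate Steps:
J(f, w) = -4 + w
O(P) = 15*P
X(F, Q) = -5/4 + F*Q*(-60 + 15*F)/8 (X(F, Q) = -2 + (((15*(-4 + F))*F)*Q + 6)/8 = -2 + (((-60 + 15*F)*F)*Q + 6)/8 = -2 + ((F*(-60 + 15*F))*Q + 6)/8 = -2 + (F*Q*(-60 + 15*F) + 6)/8 = -2 + (6 + F*Q*(-60 + 15*F))/8 = -2 + (¾ + F*Q*(-60 + 15*F)/8) = -5/4 + F*Q*(-60 + 15*F)/8)
T(r) = -r/3 (T(r) = -(0*r + r)/3 = -(0 + r)/3 = -r/3)
T(4)*X(4, -7) + 308 = (-⅓*4)*(-5/4 + (15/8)*4*(-7)*(-4 + 4)) + 308 = -4*(-5/4 + (15/8)*4*(-7)*0)/3 + 308 = -4*(-5/4 + 0)/3 + 308 = -4/3*(-5/4) + 308 = 5/3 + 308 = 929/3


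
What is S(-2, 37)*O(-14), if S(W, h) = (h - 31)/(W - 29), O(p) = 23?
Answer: -138/31 ≈ -4.4516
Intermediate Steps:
S(W, h) = (-31 + h)/(-29 + W)
S(-2, 37)*O(-14) = ((-31 + 37)/(-29 - 2))*23 = (6/(-31))*23 = -1/31*6*23 = -6/31*23 = -138/31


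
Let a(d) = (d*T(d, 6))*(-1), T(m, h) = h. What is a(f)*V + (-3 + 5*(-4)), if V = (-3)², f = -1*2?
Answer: 85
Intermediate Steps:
f = -2
a(d) = -6*d (a(d) = (d*6)*(-1) = (6*d)*(-1) = -6*d)
V = 9
a(f)*V + (-3 + 5*(-4)) = -6*(-2)*9 + (-3 + 5*(-4)) = 12*9 + (-3 - 20) = 108 - 23 = 85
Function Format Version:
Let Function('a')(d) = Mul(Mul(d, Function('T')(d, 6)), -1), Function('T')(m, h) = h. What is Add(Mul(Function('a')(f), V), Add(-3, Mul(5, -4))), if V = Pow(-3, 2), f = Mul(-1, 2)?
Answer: 85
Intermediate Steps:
f = -2
Function('a')(d) = Mul(-6, d) (Function('a')(d) = Mul(Mul(d, 6), -1) = Mul(Mul(6, d), -1) = Mul(-6, d))
V = 9
Add(Mul(Function('a')(f), V), Add(-3, Mul(5, -4))) = Add(Mul(Mul(-6, -2), 9), Add(-3, Mul(5, -4))) = Add(Mul(12, 9), Add(-3, -20)) = Add(108, -23) = 85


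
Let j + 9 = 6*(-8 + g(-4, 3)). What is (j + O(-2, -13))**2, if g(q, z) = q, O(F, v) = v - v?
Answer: 6561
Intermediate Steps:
O(F, v) = 0
j = -81 (j = -9 + 6*(-8 - 4) = -9 + 6*(-12) = -9 - 72 = -81)
(j + O(-2, -13))**2 = (-81 + 0)**2 = (-81)**2 = 6561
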